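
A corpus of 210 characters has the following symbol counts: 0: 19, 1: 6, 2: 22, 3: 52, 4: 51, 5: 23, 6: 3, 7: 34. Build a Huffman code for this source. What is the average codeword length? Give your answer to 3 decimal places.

2.686 bits/symbol

Probabilities are the counts divided by 210.
Repeatedly combine the two least-probable nodes; the expected code length is the sum of the merged weights.
merge 1/70 + 1/35 → 3/70
merge 3/70 + 19/210 → 2/15
merge 11/105 + 23/210 → 3/14
merge 2/15 + 17/105 → 31/105
merge 3/14 + 17/70 → 16/35
merge 26/105 + 31/105 → 19/35
merge 16/35 + 19/35 → 1
L = 3/70 + 2/15 + 3/14 + 31/105 + 16/35 + 19/35 + 1 = 94/35 ≈ 2.686 bits/symbol.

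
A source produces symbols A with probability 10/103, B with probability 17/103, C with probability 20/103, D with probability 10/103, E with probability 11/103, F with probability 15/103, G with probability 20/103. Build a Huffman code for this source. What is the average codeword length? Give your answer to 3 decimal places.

2.806 bits/symbol

Repeatedly combine the two least-probable nodes; the expected code length is the sum of the merged weights.
merge 10/103 + 10/103 → 20/103
merge 11/103 + 15/103 → 26/103
merge 17/103 + 20/103 → 37/103
merge 20/103 + 20/103 → 40/103
merge 26/103 + 37/103 → 63/103
merge 40/103 + 63/103 → 1
L = 20/103 + 26/103 + 37/103 + 40/103 + 63/103 + 1 = 289/103 ≈ 2.806 bits/symbol.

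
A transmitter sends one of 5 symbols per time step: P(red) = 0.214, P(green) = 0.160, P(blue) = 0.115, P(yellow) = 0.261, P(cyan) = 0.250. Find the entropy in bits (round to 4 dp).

H = −Σ pᵢ log₂ pᵢ.
−0.214·log₂(0.214) = 0.4760
−0.160·log₂(0.160) = 0.4230
−0.115·log₂(0.115) = 0.3588
−0.261·log₂(0.261) = 0.5058
−0.250·log₂(0.250) = 0.5000
Sum ≈ 2.2636 → 2.2636 bits.

2.2636 bits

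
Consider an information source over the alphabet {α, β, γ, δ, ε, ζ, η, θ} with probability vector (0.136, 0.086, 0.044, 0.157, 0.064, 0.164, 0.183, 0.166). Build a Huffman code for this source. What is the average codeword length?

2.925 bits/symbol

Repeatedly combine the two least-probable nodes; the expected code length is the sum of the merged weights.
merge 11/250 + 8/125 → 27/250
merge 43/500 + 27/250 → 97/500
merge 17/125 + 157/1000 → 293/1000
merge 41/250 + 83/500 → 33/100
merge 183/1000 + 97/500 → 377/1000
merge 293/1000 + 33/100 → 623/1000
merge 377/1000 + 623/1000 → 1
L = 27/250 + 97/500 + 293/1000 + 33/100 + 377/1000 + 623/1000 + 1 = 117/40 = 2.925 bits/symbol.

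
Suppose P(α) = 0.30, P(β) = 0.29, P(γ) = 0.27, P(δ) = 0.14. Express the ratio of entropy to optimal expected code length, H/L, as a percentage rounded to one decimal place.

97.3%

Entropy H = −Σ p log₂ p ≈ 1.9461 bits.
Huffman merges: 7/50+27/100→41/100; 29/100+3/10→59/100; 41/100+59/100→1. L = 2 ≈ 2.0000.
Efficiency = H/L = 1.9461/2.0000 = 97.3%.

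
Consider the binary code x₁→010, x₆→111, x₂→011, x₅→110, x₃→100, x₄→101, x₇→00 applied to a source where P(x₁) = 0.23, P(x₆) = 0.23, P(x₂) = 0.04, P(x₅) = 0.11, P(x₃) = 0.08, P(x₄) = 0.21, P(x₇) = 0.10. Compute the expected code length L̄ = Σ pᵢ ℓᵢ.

2.9 bits/symbol

L̄ = Σ pᵢ·ℓᵢ = 0.23·3 + 0.23·3 + 0.04·3 + 0.11·3 + 0.08·3 + 0.21·3 + 0.10·2 = 2.9 bits/symbol.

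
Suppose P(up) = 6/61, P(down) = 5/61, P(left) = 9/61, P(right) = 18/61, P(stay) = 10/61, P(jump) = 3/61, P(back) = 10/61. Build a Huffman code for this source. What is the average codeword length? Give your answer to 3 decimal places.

Repeatedly combine the two least-probable nodes; the expected code length is the sum of the merged weights.
merge 3/61 + 5/61 → 8/61
merge 6/61 + 8/61 → 14/61
merge 9/61 + 10/61 → 19/61
merge 10/61 + 14/61 → 24/61
merge 18/61 + 19/61 → 37/61
merge 24/61 + 37/61 → 1
L = 8/61 + 14/61 + 19/61 + 24/61 + 37/61 + 1 = 163/61 ≈ 2.672 bits/symbol.

2.672 bits/symbol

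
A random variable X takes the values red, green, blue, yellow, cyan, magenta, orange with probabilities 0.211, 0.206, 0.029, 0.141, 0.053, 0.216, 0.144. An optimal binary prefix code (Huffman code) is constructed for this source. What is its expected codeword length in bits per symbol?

2.655 bits/symbol

Repeatedly combine the two least-probable nodes; the expected code length is the sum of the merged weights.
merge 29/1000 + 53/1000 → 41/500
merge 41/500 + 141/1000 → 223/1000
merge 18/125 + 103/500 → 7/20
merge 211/1000 + 27/125 → 427/1000
merge 223/1000 + 7/20 → 573/1000
merge 427/1000 + 573/1000 → 1
L = 41/500 + 223/1000 + 7/20 + 427/1000 + 573/1000 + 1 = 531/200 = 2.655 bits/symbol.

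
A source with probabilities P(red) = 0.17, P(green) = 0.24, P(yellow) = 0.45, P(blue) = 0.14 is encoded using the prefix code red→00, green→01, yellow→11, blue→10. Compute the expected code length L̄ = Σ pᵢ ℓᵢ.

2 bits/symbol

L̄ = Σ pᵢ·ℓᵢ = 0.17·2 + 0.24·2 + 0.45·2 + 0.14·2 = 2 bits/symbol.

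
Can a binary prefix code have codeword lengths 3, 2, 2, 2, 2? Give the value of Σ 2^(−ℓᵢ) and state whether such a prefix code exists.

1.125; no

With common denominator 2^3 = 8: Σ 2^(−ℓᵢ) = 1/8 + 2/8 + 2/8 + 2/8 + 2/8 = 9/8 = 1.125.
Kraft's inequality requires Σ ≤ 1; here Σ = 1.125 > 1, so no such prefix code exists.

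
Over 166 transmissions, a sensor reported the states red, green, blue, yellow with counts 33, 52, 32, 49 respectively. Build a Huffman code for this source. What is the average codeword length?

2 bits/symbol

Probabilities are the counts divided by 166.
Repeatedly combine the two least-probable nodes; the expected code length is the sum of the merged weights.
merge 16/83 + 33/166 → 65/166
merge 49/166 + 26/83 → 101/166
merge 65/166 + 101/166 → 1
L = 65/166 + 101/166 + 1 = 2 bits/symbol.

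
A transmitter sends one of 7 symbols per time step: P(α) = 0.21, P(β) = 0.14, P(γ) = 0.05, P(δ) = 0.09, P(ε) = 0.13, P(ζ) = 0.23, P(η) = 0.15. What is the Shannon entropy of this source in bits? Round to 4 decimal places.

H = −Σ pᵢ log₂ pᵢ.
−0.21·log₂(0.21) = 0.4728
−0.14·log₂(0.14) = 0.3971
−0.05·log₂(0.05) = 0.2161
−0.09·log₂(0.09) = 0.3127
−0.13·log₂(0.13) = 0.3826
−0.23·log₂(0.23) = 0.4877
−0.15·log₂(0.15) = 0.4105
Sum ≈ 2.6795 → 2.6795 bits.

2.6795 bits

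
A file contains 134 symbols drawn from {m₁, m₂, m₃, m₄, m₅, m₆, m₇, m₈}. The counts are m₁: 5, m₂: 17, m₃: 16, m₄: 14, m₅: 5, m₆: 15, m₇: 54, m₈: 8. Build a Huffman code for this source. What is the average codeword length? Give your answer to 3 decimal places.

2.619 bits/symbol

Probabilities are the counts divided by 134.
Repeatedly combine the two least-probable nodes; the expected code length is the sum of the merged weights.
merge 5/134 + 5/134 → 5/67
merge 4/67 + 5/67 → 9/67
merge 7/67 + 15/134 → 29/134
merge 8/67 + 17/134 → 33/134
merge 9/67 + 29/134 → 47/134
merge 33/134 + 47/134 → 40/67
merge 27/67 + 40/67 → 1
L = 5/67 + 9/67 + 29/134 + 33/134 + 47/134 + 40/67 + 1 = 351/134 ≈ 2.619 bits/symbol.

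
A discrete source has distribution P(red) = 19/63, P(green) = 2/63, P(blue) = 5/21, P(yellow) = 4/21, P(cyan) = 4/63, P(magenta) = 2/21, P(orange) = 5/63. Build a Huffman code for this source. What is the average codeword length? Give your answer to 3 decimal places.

2.540 bits/symbol

Repeatedly combine the two least-probable nodes; the expected code length is the sum of the merged weights.
merge 2/63 + 4/63 → 2/21
merge 5/63 + 2/21 → 11/63
merge 2/21 + 11/63 → 17/63
merge 4/21 + 5/21 → 3/7
merge 17/63 + 19/63 → 4/7
merge 3/7 + 4/7 → 1
L = 2/21 + 11/63 + 17/63 + 3/7 + 4/7 + 1 = 160/63 ≈ 2.540 bits/symbol.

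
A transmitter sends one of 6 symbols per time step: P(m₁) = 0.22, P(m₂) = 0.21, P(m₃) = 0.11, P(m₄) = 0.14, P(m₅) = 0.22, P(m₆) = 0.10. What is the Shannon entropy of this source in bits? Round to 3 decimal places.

H = −Σ pᵢ log₂ pᵢ.
−0.22·log₂(0.22) = 0.4806
−0.21·log₂(0.21) = 0.4728
−0.11·log₂(0.11) = 0.3503
−0.14·log₂(0.14) = 0.3971
−0.22·log₂(0.22) = 0.4806
−0.10·log₂(0.10) = 0.3322
Sum ≈ 2.5136 → 2.514 bits.

2.514 bits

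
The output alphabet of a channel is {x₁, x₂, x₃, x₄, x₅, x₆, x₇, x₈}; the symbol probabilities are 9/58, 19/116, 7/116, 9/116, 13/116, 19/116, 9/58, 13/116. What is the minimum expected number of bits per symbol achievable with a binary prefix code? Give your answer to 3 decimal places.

2.974 bits/symbol

Repeatedly combine the two least-probable nodes; the expected code length is the sum of the merged weights.
merge 7/116 + 9/116 → 4/29
merge 13/116 + 13/116 → 13/58
merge 4/29 + 9/58 → 17/58
merge 9/58 + 19/116 → 37/116
merge 19/116 + 13/58 → 45/116
merge 17/58 + 37/116 → 71/116
merge 45/116 + 71/116 → 1
L = 4/29 + 13/58 + 17/58 + 37/116 + 45/116 + 71/116 + 1 = 345/116 ≈ 2.974 bits/symbol.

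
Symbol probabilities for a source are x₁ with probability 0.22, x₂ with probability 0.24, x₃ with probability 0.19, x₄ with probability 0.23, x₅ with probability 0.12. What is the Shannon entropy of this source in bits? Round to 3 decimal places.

H = −Σ pᵢ log₂ pᵢ.
−0.22·log₂(0.22) = 0.4806
−0.24·log₂(0.24) = 0.4941
−0.19·log₂(0.19) = 0.4552
−0.23·log₂(0.23) = 0.4877
−0.12·log₂(0.12) = 0.3671
Sum ≈ 2.2847 → 2.285 bits.

2.285 bits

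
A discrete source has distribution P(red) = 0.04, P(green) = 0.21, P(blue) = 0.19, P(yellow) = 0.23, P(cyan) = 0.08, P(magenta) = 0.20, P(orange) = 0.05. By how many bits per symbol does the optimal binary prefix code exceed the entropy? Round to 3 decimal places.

0.047 bits

Entropy H = −Σ p log₂ p ≈ 2.5735 bits.
Huffman merges: 1/25+1/20→9/100; 2/25+9/100→17/100; 17/100+19/100→9/25; 1/5+21/100→41/100; 23/100+9/25→59/100; 41/100+59/100→1. L = 131/50 ≈ 2.6200.
L − H = 2.6200 − 2.5735 = 0.047 bits.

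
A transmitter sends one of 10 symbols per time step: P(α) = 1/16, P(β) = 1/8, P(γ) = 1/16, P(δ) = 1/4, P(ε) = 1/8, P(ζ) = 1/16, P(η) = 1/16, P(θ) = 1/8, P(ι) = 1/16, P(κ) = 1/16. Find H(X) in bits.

Each probability is a power of 1/2, so log₂(1/p) is an integer.
H = Σ p·log₂(1/p) = 1/16·4 + 1/8·3 + 1/16·4 + 1/4·2 + 1/8·3 + 1/16·4 + 1/16·4 + 1/8·3 + 1/16·4 + 1/16·4 = 3.125 bits.

3.125 bits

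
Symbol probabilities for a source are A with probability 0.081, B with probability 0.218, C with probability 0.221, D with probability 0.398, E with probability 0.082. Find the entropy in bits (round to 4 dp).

2.0790 bits

H = −Σ pᵢ log₂ pᵢ.
−0.081·log₂(0.081) = 0.2937
−0.218·log₂(0.218) = 0.4791
−0.221·log₂(0.221) = 0.4813
−0.398·log₂(0.398) = 0.5290
−0.082·log₂(0.082) = 0.2959
Sum ≈ 2.0790 → 2.0790 bits.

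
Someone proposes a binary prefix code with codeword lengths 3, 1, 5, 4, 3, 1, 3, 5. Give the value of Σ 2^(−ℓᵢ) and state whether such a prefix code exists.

1.5; no

With common denominator 2^5 = 32: Σ 2^(−ℓᵢ) = 4/32 + 16/32 + 1/32 + 2/32 + 4/32 + 16/32 + 4/32 + 1/32 = 48/32 = 1.5.
Kraft's inequality requires Σ ≤ 1; here Σ = 1.5 > 1, so no such prefix code exists.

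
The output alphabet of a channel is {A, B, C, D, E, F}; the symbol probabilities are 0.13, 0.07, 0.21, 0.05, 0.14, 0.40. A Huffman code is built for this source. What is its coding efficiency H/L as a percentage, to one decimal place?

Entropy H = −Σ p log₂ p ≈ 2.2660 bits.
Huffman merges: 1/20+7/100→3/25; 3/25+13/100→1/4; 7/50+21/100→7/20; 1/4+7/20→3/5; 2/5+3/5→1. L = 58/25 ≈ 2.3200.
Efficiency = H/L = 2.2660/2.3200 = 97.7%.

97.7%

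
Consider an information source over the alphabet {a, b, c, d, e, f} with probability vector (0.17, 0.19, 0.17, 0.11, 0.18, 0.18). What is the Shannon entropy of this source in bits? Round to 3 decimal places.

H = −Σ pᵢ log₂ pᵢ.
−0.17·log₂(0.17) = 0.4346
−0.19·log₂(0.19) = 0.4552
−0.17·log₂(0.17) = 0.4346
−0.11·log₂(0.11) = 0.3503
−0.18·log₂(0.18) = 0.4453
−0.18·log₂(0.18) = 0.4453
Sum ≈ 2.5653 → 2.565 bits.

2.565 bits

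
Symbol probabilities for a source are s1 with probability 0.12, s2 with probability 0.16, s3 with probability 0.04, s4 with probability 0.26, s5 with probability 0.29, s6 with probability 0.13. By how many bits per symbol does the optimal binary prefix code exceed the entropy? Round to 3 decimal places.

0.068 bits

Entropy H = −Σ p log₂ p ≈ 2.3817 bits.
Huffman merges: 1/25+3/25→4/25; 13/100+4/25→29/100; 4/25+13/50→21/50; 29/100+29/100→29/50; 21/50+29/50→1. L = 49/20 ≈ 2.4500.
L − H = 2.4500 − 2.3817 = 0.068 bits.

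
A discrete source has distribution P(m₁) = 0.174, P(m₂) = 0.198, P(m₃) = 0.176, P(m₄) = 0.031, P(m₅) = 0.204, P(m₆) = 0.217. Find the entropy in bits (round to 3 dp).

H = −Σ pᵢ log₂ pᵢ.
−0.174·log₂(0.174) = 0.4390
−0.198·log₂(0.198) = 0.4626
−0.176·log₂(0.176) = 0.4411
−0.031·log₂(0.031) = 0.1554
−0.204·log₂(0.204) = 0.4678
−0.217·log₂(0.217) = 0.4783
Sum ≈ 2.4442 → 2.444 bits.

2.444 bits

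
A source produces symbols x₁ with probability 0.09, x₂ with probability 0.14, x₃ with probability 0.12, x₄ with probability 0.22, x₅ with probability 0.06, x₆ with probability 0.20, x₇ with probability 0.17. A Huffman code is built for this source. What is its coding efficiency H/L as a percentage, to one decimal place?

98.9%

Entropy H = −Σ p log₂ p ≈ 2.6999 bits.
Huffman merges: 3/50+9/100→3/20; 3/25+7/50→13/50; 3/20+17/100→8/25; 1/5+11/50→21/50; 13/50+8/25→29/50; 21/50+29/50→1. L = 273/100 ≈ 2.7300.
Efficiency = H/L = 2.6999/2.7300 = 98.9%.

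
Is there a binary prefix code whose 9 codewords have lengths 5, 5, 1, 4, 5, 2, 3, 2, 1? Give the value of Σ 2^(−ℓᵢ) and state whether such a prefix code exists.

1.78125; no

With common denominator 2^5 = 32: Σ 2^(−ℓᵢ) = 1/32 + 1/32 + 16/32 + 2/32 + 1/32 + 8/32 + 4/32 + 8/32 + 16/32 = 57/32 = 1.78125.
Kraft's inequality requires Σ ≤ 1; here Σ = 1.78125 > 1, so no such prefix code exists.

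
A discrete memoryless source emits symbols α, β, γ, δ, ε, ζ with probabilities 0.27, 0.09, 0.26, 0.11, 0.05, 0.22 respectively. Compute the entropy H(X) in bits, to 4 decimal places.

2.3749 bits

H = −Σ pᵢ log₂ pᵢ.
−0.27·log₂(0.27) = 0.5100
−0.09·log₂(0.09) = 0.3127
−0.26·log₂(0.26) = 0.5053
−0.11·log₂(0.11) = 0.3503
−0.05·log₂(0.05) = 0.2161
−0.22·log₂(0.22) = 0.4806
Sum ≈ 2.3749 → 2.3749 bits.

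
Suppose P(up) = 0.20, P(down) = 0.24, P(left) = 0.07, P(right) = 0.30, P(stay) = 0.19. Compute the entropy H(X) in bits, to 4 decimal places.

H = −Σ pᵢ log₂ pᵢ.
−0.20·log₂(0.20) = 0.4644
−0.24·log₂(0.24) = 0.4941
−0.07·log₂(0.07) = 0.2686
−0.30·log₂(0.30) = 0.5211
−0.19·log₂(0.19) = 0.4552
Sum ≈ 2.2034 → 2.2034 bits.

2.2034 bits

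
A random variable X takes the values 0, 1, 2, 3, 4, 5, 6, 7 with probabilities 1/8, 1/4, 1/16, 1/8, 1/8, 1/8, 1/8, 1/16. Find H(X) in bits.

2.875 bits

Each probability is a power of 1/2, so log₂(1/p) is an integer.
H = Σ p·log₂(1/p) = 1/8·3 + 1/4·2 + 1/16·4 + 1/8·3 + 1/8·3 + 1/8·3 + 1/8·3 + 1/16·4 = 2.875 bits.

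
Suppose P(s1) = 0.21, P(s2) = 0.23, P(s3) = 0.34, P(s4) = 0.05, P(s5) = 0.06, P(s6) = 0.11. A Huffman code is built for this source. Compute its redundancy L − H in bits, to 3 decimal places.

Entropy H = −Σ p log₂ p ≈ 2.2996 bits.
Huffman merges: 1/20+3/50→11/100; 11/100+11/100→11/50; 21/100+11/50→43/100; 23/100+17/50→57/100; 43/100+57/100→1. L = 233/100 ≈ 2.3300.
L − H = 2.3300 − 2.2996 = 0.030 bits.

0.030 bits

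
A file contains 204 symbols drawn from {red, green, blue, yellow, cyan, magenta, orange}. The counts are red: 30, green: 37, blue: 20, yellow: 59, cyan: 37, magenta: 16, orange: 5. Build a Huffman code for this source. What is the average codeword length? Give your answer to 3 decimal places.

Probabilities are the counts divided by 204.
Repeatedly combine the two least-probable nodes; the expected code length is the sum of the merged weights.
merge 5/204 + 4/51 → 7/68
merge 5/51 + 7/68 → 41/204
merge 5/34 + 37/204 → 67/204
merge 37/204 + 41/204 → 13/34
merge 59/204 + 67/204 → 21/34
merge 13/34 + 21/34 → 1
L = 7/68 + 41/204 + 67/204 + 13/34 + 21/34 + 1 = 179/68 ≈ 2.632 bits/symbol.

2.632 bits/symbol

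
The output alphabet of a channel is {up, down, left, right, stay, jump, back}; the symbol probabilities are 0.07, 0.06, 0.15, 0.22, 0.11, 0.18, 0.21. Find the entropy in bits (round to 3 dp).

H = −Σ pᵢ log₂ pᵢ.
−0.07·log₂(0.07) = 0.2686
−0.06·log₂(0.06) = 0.2435
−0.15·log₂(0.15) = 0.4105
−0.22·log₂(0.22) = 0.4806
−0.11·log₂(0.11) = 0.3503
−0.18·log₂(0.18) = 0.4453
−0.21·log₂(0.21) = 0.4728
Sum ≈ 2.6716 → 2.672 bits.

2.672 bits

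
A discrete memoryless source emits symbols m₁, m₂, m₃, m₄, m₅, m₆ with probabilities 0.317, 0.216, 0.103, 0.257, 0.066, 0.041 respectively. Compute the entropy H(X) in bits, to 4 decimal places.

2.2922 bits

H = −Σ pᵢ log₂ pᵢ.
−0.317·log₂(0.317) = 0.5254
−0.216·log₂(0.216) = 0.4776
−0.103·log₂(0.103) = 0.3378
−0.257·log₂(0.257) = 0.5038
−0.066·log₂(0.066) = 0.2588
−0.041·log₂(0.041) = 0.1889
Sum ≈ 2.2922 → 2.2922 bits.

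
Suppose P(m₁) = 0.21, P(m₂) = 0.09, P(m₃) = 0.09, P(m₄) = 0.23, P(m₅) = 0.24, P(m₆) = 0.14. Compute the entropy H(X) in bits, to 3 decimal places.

2.477 bits

H = −Σ pᵢ log₂ pᵢ.
−0.21·log₂(0.21) = 0.4728
−0.09·log₂(0.09) = 0.3127
−0.09·log₂(0.09) = 0.3127
−0.23·log₂(0.23) = 0.4877
−0.24·log₂(0.24) = 0.4941
−0.14·log₂(0.14) = 0.3971
Sum ≈ 2.4770 → 2.477 bits.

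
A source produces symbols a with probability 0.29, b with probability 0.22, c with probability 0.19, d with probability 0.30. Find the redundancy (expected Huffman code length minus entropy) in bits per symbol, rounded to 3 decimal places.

Entropy H = −Σ p log₂ p ≈ 1.9748 bits.
Huffman merges: 19/100+11/50→41/100; 29/100+3/10→59/100; 41/100+59/100→1. L = 2 ≈ 2.0000.
L − H = 2.0000 − 1.9748 = 0.025 bits.

0.025 bits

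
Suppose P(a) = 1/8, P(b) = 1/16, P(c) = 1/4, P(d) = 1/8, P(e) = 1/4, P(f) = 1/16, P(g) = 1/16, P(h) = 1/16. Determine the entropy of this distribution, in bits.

2.75 bits

Each probability is a power of 1/2, so log₂(1/p) is an integer.
H = Σ p·log₂(1/p) = 1/8·3 + 1/16·4 + 1/4·2 + 1/8·3 + 1/4·2 + 1/16·4 + 1/16·4 + 1/16·4 = 2.75 bits.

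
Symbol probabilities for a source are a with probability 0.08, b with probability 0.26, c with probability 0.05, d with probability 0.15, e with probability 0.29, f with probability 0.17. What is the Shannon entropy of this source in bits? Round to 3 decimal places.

H = −Σ pᵢ log₂ pᵢ.
−0.08·log₂(0.08) = 0.2915
−0.26·log₂(0.26) = 0.5053
−0.05·log₂(0.05) = 0.2161
−0.15·log₂(0.15) = 0.4105
−0.29·log₂(0.29) = 0.5179
−0.17·log₂(0.17) = 0.4346
Sum ≈ 2.3759 → 2.376 bits.

2.376 bits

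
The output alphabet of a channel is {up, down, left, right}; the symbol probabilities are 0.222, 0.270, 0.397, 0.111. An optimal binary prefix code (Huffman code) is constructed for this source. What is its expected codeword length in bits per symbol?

Repeatedly combine the two least-probable nodes; the expected code length is the sum of the merged weights.
merge 111/1000 + 111/500 → 333/1000
merge 27/100 + 333/1000 → 603/1000
merge 397/1000 + 603/1000 → 1
L = 333/1000 + 603/1000 + 1 = 242/125 = 1.936 bits/symbol.

1.936 bits/symbol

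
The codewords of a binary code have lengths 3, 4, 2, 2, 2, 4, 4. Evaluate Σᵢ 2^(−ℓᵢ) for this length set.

1.0625

With common denominator 2^4 = 16: Σ 2^(−ℓᵢ) = 2/16 + 1/16 + 4/16 + 4/16 + 4/16 + 1/16 + 1/16 = 17/16 = 1.0625.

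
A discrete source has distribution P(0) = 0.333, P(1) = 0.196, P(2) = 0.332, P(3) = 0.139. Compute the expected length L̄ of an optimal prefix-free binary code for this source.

2 bits/symbol

Repeatedly combine the two least-probable nodes; the expected code length is the sum of the merged weights.
merge 139/1000 + 49/250 → 67/200
merge 83/250 + 333/1000 → 133/200
merge 67/200 + 133/200 → 1
L = 67/200 + 133/200 + 1 = 2 bits/symbol.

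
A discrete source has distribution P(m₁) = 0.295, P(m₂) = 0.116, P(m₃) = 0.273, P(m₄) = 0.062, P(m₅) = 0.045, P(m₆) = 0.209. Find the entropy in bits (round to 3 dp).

H = −Σ pᵢ log₂ pᵢ.
−0.295·log₂(0.295) = 0.5196
−0.116·log₂(0.116) = 0.3605
−0.273·log₂(0.273) = 0.5113
−0.062·log₂(0.062) = 0.2487
−0.045·log₂(0.045) = 0.2013
−0.209·log₂(0.209) = 0.4720
Sum ≈ 2.3135 → 2.313 bits.

2.313 bits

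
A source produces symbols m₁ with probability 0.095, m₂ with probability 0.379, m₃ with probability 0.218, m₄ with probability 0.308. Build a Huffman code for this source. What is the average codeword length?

Repeatedly combine the two least-probable nodes; the expected code length is the sum of the merged weights.
merge 19/200 + 109/500 → 313/1000
merge 77/250 + 313/1000 → 621/1000
merge 379/1000 + 621/1000 → 1
L = 313/1000 + 621/1000 + 1 = 967/500 = 1.934 bits/symbol.

1.934 bits/symbol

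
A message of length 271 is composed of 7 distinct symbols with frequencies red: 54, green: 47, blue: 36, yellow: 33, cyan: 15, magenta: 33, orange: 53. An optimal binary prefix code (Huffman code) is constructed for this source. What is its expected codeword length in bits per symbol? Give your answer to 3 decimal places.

2.782 bits/symbol

Probabilities are the counts divided by 271.
Repeatedly combine the two least-probable nodes; the expected code length is the sum of the merged weights.
merge 15/271 + 33/271 → 48/271
merge 33/271 + 36/271 → 69/271
merge 47/271 + 48/271 → 95/271
merge 53/271 + 54/271 → 107/271
merge 69/271 + 95/271 → 164/271
merge 107/271 + 164/271 → 1
L = 48/271 + 69/271 + 95/271 + 107/271 + 164/271 + 1 = 754/271 ≈ 2.782 bits/symbol.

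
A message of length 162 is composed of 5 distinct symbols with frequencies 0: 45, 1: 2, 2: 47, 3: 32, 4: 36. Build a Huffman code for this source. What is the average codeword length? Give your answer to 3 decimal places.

Probabilities are the counts divided by 162.
Repeatedly combine the two least-probable nodes; the expected code length is the sum of the merged weights.
merge 1/81 + 16/81 → 17/81
merge 17/81 + 2/9 → 35/81
merge 5/18 + 47/162 → 46/81
merge 35/81 + 46/81 → 1
L = 17/81 + 35/81 + 46/81 + 1 = 179/81 ≈ 2.210 bits/symbol.

2.210 bits/symbol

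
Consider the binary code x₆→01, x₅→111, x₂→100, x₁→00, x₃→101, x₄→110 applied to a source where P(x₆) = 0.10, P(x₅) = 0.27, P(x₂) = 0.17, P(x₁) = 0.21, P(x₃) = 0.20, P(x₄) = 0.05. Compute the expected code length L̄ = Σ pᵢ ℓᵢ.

2.69 bits/symbol

L̄ = Σ pᵢ·ℓᵢ = 0.10·2 + 0.27·3 + 0.17·3 + 0.21·2 + 0.20·3 + 0.05·3 = 2.69 bits/symbol.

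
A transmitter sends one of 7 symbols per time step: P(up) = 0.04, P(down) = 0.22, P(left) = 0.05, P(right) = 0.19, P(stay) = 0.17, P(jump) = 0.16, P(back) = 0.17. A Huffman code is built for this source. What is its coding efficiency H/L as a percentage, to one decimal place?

98.1%

Entropy H = −Σ p log₂ p ≈ 2.6298 bits.
Huffman merges: 1/25+1/20→9/100; 9/100+4/25→1/4; 17/100+17/100→17/50; 19/100+11/50→41/100; 1/4+17/50→59/100; 41/100+59/100→1. L = 67/25 ≈ 2.6800.
Efficiency = H/L = 2.6298/2.6800 = 98.1%.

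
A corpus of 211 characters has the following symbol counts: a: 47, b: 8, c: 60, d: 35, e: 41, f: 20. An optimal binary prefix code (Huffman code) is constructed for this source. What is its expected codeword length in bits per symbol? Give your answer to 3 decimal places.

2.431 bits/symbol

Probabilities are the counts divided by 211.
Repeatedly combine the two least-probable nodes; the expected code length is the sum of the merged weights.
merge 8/211 + 20/211 → 28/211
merge 28/211 + 35/211 → 63/211
merge 41/211 + 47/211 → 88/211
merge 60/211 + 63/211 → 123/211
merge 88/211 + 123/211 → 1
L = 28/211 + 63/211 + 88/211 + 123/211 + 1 = 513/211 ≈ 2.431 bits/symbol.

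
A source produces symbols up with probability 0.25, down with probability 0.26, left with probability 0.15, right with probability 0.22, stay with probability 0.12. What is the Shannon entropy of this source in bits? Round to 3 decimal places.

H = −Σ pᵢ log₂ pᵢ.
−0.25·log₂(0.25) = 0.5000
−0.26·log₂(0.26) = 0.5053
−0.15·log₂(0.15) = 0.4105
−0.22·log₂(0.22) = 0.4806
−0.12·log₂(0.12) = 0.3671
Sum ≈ 2.2635 → 2.263 bits.

2.263 bits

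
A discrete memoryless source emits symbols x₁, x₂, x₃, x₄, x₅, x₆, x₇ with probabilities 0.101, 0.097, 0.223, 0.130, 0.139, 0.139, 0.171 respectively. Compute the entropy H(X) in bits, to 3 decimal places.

H = −Σ pᵢ log₂ pᵢ.
−0.101·log₂(0.101) = 0.3341
−0.097·log₂(0.097) = 0.3265
−0.223·log₂(0.223) = 0.4828
−0.130·log₂(0.130) = 0.3826
−0.139·log₂(0.139) = 0.3957
−0.139·log₂(0.139) = 0.3957
−0.171·log₂(0.171) = 0.4357
Sum ≈ 2.7531 → 2.753 bits.

2.753 bits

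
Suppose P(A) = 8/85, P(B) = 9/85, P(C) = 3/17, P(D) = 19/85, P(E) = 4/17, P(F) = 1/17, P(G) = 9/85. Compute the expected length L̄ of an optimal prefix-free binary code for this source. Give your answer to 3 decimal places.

2.694 bits/symbol

Repeatedly combine the two least-probable nodes; the expected code length is the sum of the merged weights.
merge 1/17 + 8/85 → 13/85
merge 9/85 + 9/85 → 18/85
merge 13/85 + 3/17 → 28/85
merge 18/85 + 19/85 → 37/85
merge 4/17 + 28/85 → 48/85
merge 37/85 + 48/85 → 1
L = 13/85 + 18/85 + 28/85 + 37/85 + 48/85 + 1 = 229/85 ≈ 2.694 bits/symbol.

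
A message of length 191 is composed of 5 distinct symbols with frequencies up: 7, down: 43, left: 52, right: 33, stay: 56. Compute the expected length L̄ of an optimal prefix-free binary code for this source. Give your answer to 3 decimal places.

2.209 bits/symbol

Probabilities are the counts divided by 191.
Repeatedly combine the two least-probable nodes; the expected code length is the sum of the merged weights.
merge 7/191 + 33/191 → 40/191
merge 40/191 + 43/191 → 83/191
merge 52/191 + 56/191 → 108/191
merge 83/191 + 108/191 → 1
L = 40/191 + 83/191 + 108/191 + 1 = 422/191 ≈ 2.209 bits/symbol.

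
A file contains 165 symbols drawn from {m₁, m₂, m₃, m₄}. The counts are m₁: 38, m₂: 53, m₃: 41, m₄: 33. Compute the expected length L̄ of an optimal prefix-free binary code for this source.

2 bits/symbol

Probabilities are the counts divided by 165.
Repeatedly combine the two least-probable nodes; the expected code length is the sum of the merged weights.
merge 1/5 + 38/165 → 71/165
merge 41/165 + 53/165 → 94/165
merge 71/165 + 94/165 → 1
L = 71/165 + 94/165 + 1 = 2 bits/symbol.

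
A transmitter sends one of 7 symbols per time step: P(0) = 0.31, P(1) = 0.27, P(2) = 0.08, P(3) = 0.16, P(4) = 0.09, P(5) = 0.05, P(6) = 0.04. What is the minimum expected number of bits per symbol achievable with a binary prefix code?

2.51 bits/symbol

Repeatedly combine the two least-probable nodes; the expected code length is the sum of the merged weights.
merge 1/25 + 1/20 → 9/100
merge 2/25 + 9/100 → 17/100
merge 9/100 + 4/25 → 1/4
merge 17/100 + 1/4 → 21/50
merge 27/100 + 31/100 → 29/50
merge 21/50 + 29/50 → 1
L = 9/100 + 17/100 + 1/4 + 21/50 + 29/50 + 1 = 251/100 = 2.51 bits/symbol.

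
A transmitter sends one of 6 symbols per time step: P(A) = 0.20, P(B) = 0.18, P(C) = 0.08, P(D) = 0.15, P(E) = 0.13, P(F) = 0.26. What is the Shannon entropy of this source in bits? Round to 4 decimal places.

2.4997 bits

H = −Σ pᵢ log₂ pᵢ.
−0.20·log₂(0.20) = 0.4644
−0.18·log₂(0.18) = 0.4453
−0.08·log₂(0.08) = 0.2915
−0.15·log₂(0.15) = 0.4105
−0.13·log₂(0.13) = 0.3826
−0.26·log₂(0.26) = 0.5053
Sum ≈ 2.4997 → 2.4997 bits.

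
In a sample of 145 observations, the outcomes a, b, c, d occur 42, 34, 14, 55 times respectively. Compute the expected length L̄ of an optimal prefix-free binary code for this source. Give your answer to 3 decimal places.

1.952 bits/symbol

Probabilities are the counts divided by 145.
Repeatedly combine the two least-probable nodes; the expected code length is the sum of the merged weights.
merge 14/145 + 34/145 → 48/145
merge 42/145 + 48/145 → 18/29
merge 11/29 + 18/29 → 1
L = 48/145 + 18/29 + 1 = 283/145 ≈ 1.952 bits/symbol.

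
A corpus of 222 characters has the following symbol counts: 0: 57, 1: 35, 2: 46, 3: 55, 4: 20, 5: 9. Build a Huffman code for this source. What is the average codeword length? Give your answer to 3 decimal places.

Probabilities are the counts divided by 222.
Repeatedly combine the two least-probable nodes; the expected code length is the sum of the merged weights.
merge 3/74 + 10/111 → 29/222
merge 29/222 + 35/222 → 32/111
merge 23/111 + 55/222 → 101/222
merge 19/74 + 32/111 → 121/222
merge 101/222 + 121/222 → 1
L = 29/222 + 32/111 + 101/222 + 121/222 + 1 = 179/74 ≈ 2.419 bits/symbol.

2.419 bits/symbol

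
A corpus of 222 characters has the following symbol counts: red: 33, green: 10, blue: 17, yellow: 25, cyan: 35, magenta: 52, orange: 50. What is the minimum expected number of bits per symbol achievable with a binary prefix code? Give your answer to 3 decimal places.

Probabilities are the counts divided by 222.
Repeatedly combine the two least-probable nodes; the expected code length is the sum of the merged weights.
merge 5/111 + 17/222 → 9/74
merge 25/222 + 9/74 → 26/111
merge 11/74 + 35/222 → 34/111
merge 25/111 + 26/111 → 17/37
merge 26/111 + 34/111 → 20/37
merge 17/37 + 20/37 → 1
L = 9/74 + 26/111 + 34/111 + 17/37 + 20/37 + 1 = 197/74 ≈ 2.662 bits/symbol.

2.662 bits/symbol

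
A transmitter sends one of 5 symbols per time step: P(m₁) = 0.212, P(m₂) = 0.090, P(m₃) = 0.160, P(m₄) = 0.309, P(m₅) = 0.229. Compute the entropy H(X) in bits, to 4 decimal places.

H = −Σ pᵢ log₂ pᵢ.
−0.212·log₂(0.212) = 0.4744
−0.090·log₂(0.090) = 0.3127
−0.160·log₂(0.160) = 0.4230
−0.309·log₂(0.309) = 0.5235
−0.229·log₂(0.229) = 0.4870
Sum ≈ 2.2206 → 2.2206 bits.

2.2206 bits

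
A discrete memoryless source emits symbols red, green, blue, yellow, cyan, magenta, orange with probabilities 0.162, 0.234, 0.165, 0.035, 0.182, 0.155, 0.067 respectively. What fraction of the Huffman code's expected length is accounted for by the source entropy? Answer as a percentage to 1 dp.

Entropy H = −Σ p log₂ p ≈ 2.6394 bits.
Huffman merges: 7/200+67/1000→51/500; 51/500+31/200→257/1000; 81/500+33/200→327/1000; 91/500+117/500→52/125; 257/1000+327/1000→73/125; 52/125+73/125→1. L = 1343/500 ≈ 2.6860.
Efficiency = H/L = 2.6394/2.6860 = 98.3%.

98.3%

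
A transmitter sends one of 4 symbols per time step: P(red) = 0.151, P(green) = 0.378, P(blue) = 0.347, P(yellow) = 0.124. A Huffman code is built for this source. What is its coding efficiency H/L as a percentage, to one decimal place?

Entropy H = −Σ p log₂ p ≈ 1.8457 bits.
Huffman merges: 31/250+151/1000→11/40; 11/40+347/1000→311/500; 189/500+311/500→1. L = 1897/1000 ≈ 1.8970.
Efficiency = H/L = 1.8457/1.8970 = 97.3%.

97.3%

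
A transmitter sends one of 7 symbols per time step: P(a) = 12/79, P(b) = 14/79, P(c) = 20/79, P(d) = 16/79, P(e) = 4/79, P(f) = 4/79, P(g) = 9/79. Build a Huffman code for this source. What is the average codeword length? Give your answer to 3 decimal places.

2.646 bits/symbol

Repeatedly combine the two least-probable nodes; the expected code length is the sum of the merged weights.
merge 4/79 + 4/79 → 8/79
merge 8/79 + 9/79 → 17/79
merge 12/79 + 14/79 → 26/79
merge 16/79 + 17/79 → 33/79
merge 20/79 + 26/79 → 46/79
merge 33/79 + 46/79 → 1
L = 8/79 + 17/79 + 26/79 + 33/79 + 46/79 + 1 = 209/79 ≈ 2.646 bits/symbol.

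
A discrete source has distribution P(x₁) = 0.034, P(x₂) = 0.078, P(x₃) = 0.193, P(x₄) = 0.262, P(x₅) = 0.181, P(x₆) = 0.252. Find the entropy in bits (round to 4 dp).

2.3647 bits

H = −Σ pᵢ log₂ pᵢ.
−0.034·log₂(0.034) = 0.1659
−0.078·log₂(0.078) = 0.2871
−0.193·log₂(0.193) = 0.4581
−0.262·log₂(0.262) = 0.5063
−0.181·log₂(0.181) = 0.4463
−0.252·log₂(0.252) = 0.5011
Sum ≈ 2.3647 → 2.3647 bits.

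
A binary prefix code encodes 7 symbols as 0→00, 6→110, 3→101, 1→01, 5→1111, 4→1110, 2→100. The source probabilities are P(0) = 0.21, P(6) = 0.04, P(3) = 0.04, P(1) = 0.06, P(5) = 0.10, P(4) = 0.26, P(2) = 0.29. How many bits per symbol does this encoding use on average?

3.09 bits/symbol

L̄ = Σ pᵢ·ℓᵢ = 0.21·2 + 0.04·3 + 0.04·3 + 0.06·2 + 0.10·4 + 0.26·4 + 0.29·3 = 3.09 bits/symbol.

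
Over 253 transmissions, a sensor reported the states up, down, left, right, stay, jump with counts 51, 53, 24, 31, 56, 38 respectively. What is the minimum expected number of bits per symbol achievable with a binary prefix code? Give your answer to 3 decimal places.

2.569 bits/symbol

Probabilities are the counts divided by 253.
Repeatedly combine the two least-probable nodes; the expected code length is the sum of the merged weights.
merge 24/253 + 31/253 → 5/23
merge 38/253 + 51/253 → 89/253
merge 53/253 + 5/23 → 108/253
merge 56/253 + 89/253 → 145/253
merge 108/253 + 145/253 → 1
L = 5/23 + 89/253 + 108/253 + 145/253 + 1 = 650/253 ≈ 2.569 bits/symbol.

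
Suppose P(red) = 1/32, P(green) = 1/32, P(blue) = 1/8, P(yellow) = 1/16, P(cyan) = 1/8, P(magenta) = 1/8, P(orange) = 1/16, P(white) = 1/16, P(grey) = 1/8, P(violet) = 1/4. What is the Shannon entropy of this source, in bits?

3.0625 bits

Each probability is a power of 1/2, so log₂(1/p) is an integer.
H = Σ p·log₂(1/p) = 1/32·5 + 1/32·5 + 1/8·3 + 1/16·4 + 1/8·3 + 1/8·3 + 1/16·4 + 1/16·4 + 1/8·3 + 1/4·2 = 3.0625 bits.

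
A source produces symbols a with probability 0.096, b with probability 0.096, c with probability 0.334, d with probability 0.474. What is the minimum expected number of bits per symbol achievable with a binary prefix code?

Repeatedly combine the two least-probable nodes; the expected code length is the sum of the merged weights.
merge 12/125 + 12/125 → 24/125
merge 24/125 + 167/500 → 263/500
merge 237/500 + 263/500 → 1
L = 24/125 + 263/500 + 1 = 859/500 = 1.718 bits/symbol.

1.718 bits/symbol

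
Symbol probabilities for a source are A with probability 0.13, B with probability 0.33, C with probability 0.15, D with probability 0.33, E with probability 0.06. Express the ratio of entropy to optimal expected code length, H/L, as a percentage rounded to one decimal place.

Entropy H = −Σ p log₂ p ≈ 2.0924 bits.
Huffman merges: 3/50+13/100→19/100; 3/20+19/100→17/50; 33/100+33/100→33/50; 17/50+33/50→1. L = 219/100 ≈ 2.1900.
Efficiency = H/L = 2.0924/2.1900 = 95.5%.

95.5%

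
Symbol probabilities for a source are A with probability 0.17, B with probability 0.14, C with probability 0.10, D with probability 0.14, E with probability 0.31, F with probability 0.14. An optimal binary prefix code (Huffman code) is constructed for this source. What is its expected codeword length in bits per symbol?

Repeatedly combine the two least-probable nodes; the expected code length is the sum of the merged weights.
merge 1/10 + 7/50 → 6/25
merge 7/50 + 7/50 → 7/25
merge 17/100 + 6/25 → 41/100
merge 7/25 + 31/100 → 59/100
merge 41/100 + 59/100 → 1
L = 6/25 + 7/25 + 41/100 + 59/100 + 1 = 63/25 = 2.52 bits/symbol.

2.52 bits/symbol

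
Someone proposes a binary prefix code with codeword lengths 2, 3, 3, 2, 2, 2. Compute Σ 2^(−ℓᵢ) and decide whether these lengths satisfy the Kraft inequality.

1.25; no

With common denominator 2^3 = 8: Σ 2^(−ℓᵢ) = 2/8 + 1/8 + 1/8 + 2/8 + 2/8 + 2/8 = 10/8 = 1.25.
Kraft's inequality requires Σ ≤ 1; here Σ = 1.25 > 1, so no such prefix code exists.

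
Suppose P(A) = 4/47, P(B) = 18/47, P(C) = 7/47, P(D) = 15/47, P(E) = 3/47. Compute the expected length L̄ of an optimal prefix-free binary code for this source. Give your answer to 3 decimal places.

2.064 bits/symbol

Repeatedly combine the two least-probable nodes; the expected code length is the sum of the merged weights.
merge 3/47 + 4/47 → 7/47
merge 7/47 + 7/47 → 14/47
merge 14/47 + 15/47 → 29/47
merge 18/47 + 29/47 → 1
L = 7/47 + 14/47 + 29/47 + 1 = 97/47 ≈ 2.064 bits/symbol.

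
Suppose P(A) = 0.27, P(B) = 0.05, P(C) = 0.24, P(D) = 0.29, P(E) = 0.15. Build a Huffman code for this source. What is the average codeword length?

Repeatedly combine the two least-probable nodes; the expected code length is the sum of the merged weights.
merge 1/20 + 3/20 → 1/5
merge 1/5 + 6/25 → 11/25
merge 27/100 + 29/100 → 14/25
merge 11/25 + 14/25 → 1
L = 1/5 + 11/25 + 14/25 + 1 = 11/5 = 2.2 bits/symbol.

2.2 bits/symbol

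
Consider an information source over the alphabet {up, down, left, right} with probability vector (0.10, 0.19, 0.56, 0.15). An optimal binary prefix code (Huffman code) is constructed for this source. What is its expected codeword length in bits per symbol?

Repeatedly combine the two least-probable nodes; the expected code length is the sum of the merged weights.
merge 1/10 + 3/20 → 1/4
merge 19/100 + 1/4 → 11/25
merge 11/25 + 14/25 → 1
L = 1/4 + 11/25 + 1 = 169/100 = 1.69 bits/symbol.

1.69 bits/symbol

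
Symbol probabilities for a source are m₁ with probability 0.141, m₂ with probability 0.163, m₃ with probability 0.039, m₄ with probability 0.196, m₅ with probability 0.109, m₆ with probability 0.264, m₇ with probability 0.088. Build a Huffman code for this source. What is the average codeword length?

2.667 bits/symbol

Repeatedly combine the two least-probable nodes; the expected code length is the sum of the merged weights.
merge 39/1000 + 11/125 → 127/1000
merge 109/1000 + 127/1000 → 59/250
merge 141/1000 + 163/1000 → 38/125
merge 49/250 + 59/250 → 54/125
merge 33/125 + 38/125 → 71/125
merge 54/125 + 71/125 → 1
L = 127/1000 + 59/250 + 38/125 + 54/125 + 71/125 + 1 = 2667/1000 = 2.667 bits/symbol.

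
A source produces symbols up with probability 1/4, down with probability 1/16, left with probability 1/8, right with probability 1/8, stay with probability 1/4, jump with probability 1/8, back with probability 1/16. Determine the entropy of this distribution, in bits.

2.625 bits

Each probability is a power of 1/2, so log₂(1/p) is an integer.
H = Σ p·log₂(1/p) = 1/4·2 + 1/16·4 + 1/8·3 + 1/8·3 + 1/4·2 + 1/8·3 + 1/16·4 = 2.625 bits.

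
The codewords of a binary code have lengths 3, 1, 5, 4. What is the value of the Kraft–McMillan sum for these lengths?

0.71875

With common denominator 2^5 = 32: Σ 2^(−ℓᵢ) = 4/32 + 16/32 + 1/32 + 2/32 = 23/32 = 0.71875.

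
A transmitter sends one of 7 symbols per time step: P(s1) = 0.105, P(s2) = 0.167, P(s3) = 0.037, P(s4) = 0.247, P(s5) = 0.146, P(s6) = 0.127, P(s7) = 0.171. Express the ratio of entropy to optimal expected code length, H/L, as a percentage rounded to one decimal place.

Entropy H = −Σ p log₂ p ≈ 2.6660 bits.
Huffman merges: 37/1000+21/200→71/500; 127/1000+71/500→269/1000; 73/500+167/1000→313/1000; 171/1000+247/1000→209/500; 269/1000+313/1000→291/500; 209/500+291/500→1. L = 681/250 ≈ 2.7240.
Efficiency = H/L = 2.6660/2.7240 = 97.9%.

97.9%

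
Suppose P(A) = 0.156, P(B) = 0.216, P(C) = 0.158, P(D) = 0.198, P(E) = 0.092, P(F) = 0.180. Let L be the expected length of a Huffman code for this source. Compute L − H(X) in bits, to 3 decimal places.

0.045 bits

Entropy H = −Σ p log₂ p ≈ 2.5409 bits.
Huffman merges: 23/250+39/250→31/125; 79/500+9/50→169/500; 99/500+27/125→207/500; 31/125+169/500→293/500; 207/500+293/500→1. L = 1293/500 ≈ 2.5860.
L − H = 2.5860 − 2.5409 = 0.045 bits.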